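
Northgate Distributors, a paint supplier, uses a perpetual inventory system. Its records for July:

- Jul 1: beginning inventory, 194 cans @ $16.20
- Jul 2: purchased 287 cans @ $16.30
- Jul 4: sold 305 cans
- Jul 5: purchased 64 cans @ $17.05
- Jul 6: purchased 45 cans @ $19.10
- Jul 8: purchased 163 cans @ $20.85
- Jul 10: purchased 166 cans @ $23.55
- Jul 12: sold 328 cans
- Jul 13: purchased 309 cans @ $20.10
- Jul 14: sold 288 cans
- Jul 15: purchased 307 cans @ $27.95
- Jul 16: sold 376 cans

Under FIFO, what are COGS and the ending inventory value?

Jul 4, 305 sold [FIFO — oldest first]: 194 @ $16.20 + 111 @ $16.30 = $4,952.10
Jul 12, 328 sold [FIFO — oldest first]: 176 @ $16.30 + 64 @ $17.05 + 45 @ $19.10 + 43 @ $20.85 = $5,716.05
Jul 14, 288 sold [FIFO — oldest first]: 120 @ $20.85 + 166 @ $23.55 + 2 @ $20.10 = $6,451.50
Jul 16, 376 sold [FIFO — oldest first]: 307 @ $20.10 + 69 @ $27.95 = $8,099.25
Total COGS = $4,952.10 + $5,716.05 + $6,451.50 + $8,099.25 = $25,218.90
Ending inventory: 238 @ $27.95 = $6,652.10
Check: goods available $31,871.00 = COGS $25,218.90 + ending $6,652.10

COGS = $25,218.90; ending inventory = $6,652.10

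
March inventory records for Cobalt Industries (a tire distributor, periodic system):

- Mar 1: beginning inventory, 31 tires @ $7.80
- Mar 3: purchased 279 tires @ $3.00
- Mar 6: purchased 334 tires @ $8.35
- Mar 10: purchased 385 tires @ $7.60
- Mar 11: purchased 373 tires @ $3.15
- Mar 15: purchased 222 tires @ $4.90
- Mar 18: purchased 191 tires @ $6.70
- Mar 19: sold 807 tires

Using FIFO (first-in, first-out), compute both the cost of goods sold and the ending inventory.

COGS = $5,106.50; ending inventory = $5,229.65

Mar 19, 807 sold [FIFO — oldest first]: 31 @ $7.80 + 279 @ $3.00 + 334 @ $8.35 + 163 @ $7.60 = $5,106.50
Ending inventory: 222 @ $7.60 + 373 @ $3.15 + 222 @ $4.90 + 191 @ $6.70 = $5,229.65
Check: goods available $10,336.15 = COGS $5,106.50 + ending $5,229.65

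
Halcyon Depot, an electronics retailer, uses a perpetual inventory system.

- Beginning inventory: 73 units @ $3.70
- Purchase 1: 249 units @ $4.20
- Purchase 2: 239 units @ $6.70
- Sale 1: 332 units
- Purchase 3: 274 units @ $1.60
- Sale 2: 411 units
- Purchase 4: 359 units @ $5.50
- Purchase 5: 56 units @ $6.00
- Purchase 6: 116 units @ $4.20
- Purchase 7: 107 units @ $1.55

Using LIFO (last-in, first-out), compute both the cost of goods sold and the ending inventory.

Sale 1 (332) [LIFO — newest first]: 239 @ $6.70 + 93 @ $4.20 = $1,991.90
Sale 2 (411) [LIFO — newest first]: 274 @ $1.60 + 137 @ $4.20 = $1,013.80
Total COGS = $1,991.90 + $1,013.80 = $3,005.70
Ending inventory: 73 @ $3.70 + 19 @ $4.20 + 359 @ $5.50 + 56 @ $6.00 + 116 @ $4.20 + 107 @ $1.55 = $3,313.45
Check: goods available $6,319.15 = COGS $3,005.70 + ending $3,313.45

COGS = $3,005.70; ending inventory = $3,313.45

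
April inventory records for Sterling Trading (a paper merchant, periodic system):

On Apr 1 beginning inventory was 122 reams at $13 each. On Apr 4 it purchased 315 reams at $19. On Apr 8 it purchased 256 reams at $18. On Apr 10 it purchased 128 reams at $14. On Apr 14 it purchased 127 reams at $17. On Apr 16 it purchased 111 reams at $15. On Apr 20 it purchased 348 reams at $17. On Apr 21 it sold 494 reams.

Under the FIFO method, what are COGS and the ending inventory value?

Apr 21, 494 sold [FIFO — oldest first]: 122 @ $13 + 315 @ $19 + 57 @ $18 = $8,597
Ending inventory: 199 @ $18 + 128 @ $14 + 127 @ $17 + 111 @ $15 + 348 @ $17 = $15,114
Check: goods available $23,711 = COGS $8,597 + ending $15,114

COGS = $8,597; ending inventory = $15,114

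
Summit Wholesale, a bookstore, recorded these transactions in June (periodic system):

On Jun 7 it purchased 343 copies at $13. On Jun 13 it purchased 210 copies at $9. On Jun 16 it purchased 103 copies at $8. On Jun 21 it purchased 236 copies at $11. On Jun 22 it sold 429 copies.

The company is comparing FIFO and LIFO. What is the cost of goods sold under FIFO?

FIFO COGS: 343 @ $13 + 86 @ $9 = $5,233
LIFO COGS: 236 @ $11 + 103 @ $8 + 90 @ $9 = $4,230

COGS = $5,233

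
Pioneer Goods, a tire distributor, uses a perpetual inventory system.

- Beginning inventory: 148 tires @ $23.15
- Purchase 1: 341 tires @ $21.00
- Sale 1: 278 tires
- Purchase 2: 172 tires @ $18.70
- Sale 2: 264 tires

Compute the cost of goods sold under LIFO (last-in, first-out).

Sale 1 (278) [LIFO — newest first]: 278 @ $21.00 = $5,838.00
Sale 2 (264) [LIFO — newest first]: 172 @ $18.70 + 63 @ $21.00 + 29 @ $23.15 = $5,210.75
Total COGS = $5,838.00 + $5,210.75 = $11,048.75
Ending inventory: 119 @ $23.15 = $2,754.85

COGS = $11,048.75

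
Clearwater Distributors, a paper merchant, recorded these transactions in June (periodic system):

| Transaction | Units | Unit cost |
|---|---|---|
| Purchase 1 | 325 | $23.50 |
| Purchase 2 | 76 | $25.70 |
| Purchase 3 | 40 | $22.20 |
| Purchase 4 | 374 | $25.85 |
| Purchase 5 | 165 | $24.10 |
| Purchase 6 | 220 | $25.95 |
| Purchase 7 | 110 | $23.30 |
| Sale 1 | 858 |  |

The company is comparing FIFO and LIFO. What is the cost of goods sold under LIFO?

COGS = $21,632.05

FIFO COGS: 325 @ $23.50 + 76 @ $25.70 + 40 @ $22.20 + 374 @ $25.85 + 43 @ $24.10 = $21,182.90
LIFO COGS: 110 @ $23.30 + 220 @ $25.95 + 165 @ $24.10 + 363 @ $25.85 = $21,632.05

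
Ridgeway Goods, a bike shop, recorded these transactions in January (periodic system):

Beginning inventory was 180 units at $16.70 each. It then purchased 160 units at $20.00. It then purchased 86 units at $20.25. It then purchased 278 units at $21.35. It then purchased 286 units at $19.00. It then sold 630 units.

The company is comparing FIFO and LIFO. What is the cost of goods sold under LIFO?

FIFO COGS: 180 @ $16.70 + 160 @ $20.00 + 86 @ $20.25 + 204 @ $21.35 = $12,302.90
LIFO COGS: 286 @ $19.00 + 278 @ $21.35 + 66 @ $20.25 = $12,705.80

COGS = $12,705.80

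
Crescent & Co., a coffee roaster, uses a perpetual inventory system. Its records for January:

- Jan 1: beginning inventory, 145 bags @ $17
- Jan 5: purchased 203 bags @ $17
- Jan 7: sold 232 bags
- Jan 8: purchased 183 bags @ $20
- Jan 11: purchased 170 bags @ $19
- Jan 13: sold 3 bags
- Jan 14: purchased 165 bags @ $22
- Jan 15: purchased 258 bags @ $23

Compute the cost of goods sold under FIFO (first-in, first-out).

Jan 7, 232 sold [FIFO — oldest first]: 145 @ $17 + 87 @ $17 = $3,944
Jan 13, 3 sold [FIFO — oldest first]: 3 @ $17 = $51
Total COGS = $3,944 + $51 = $3,995
Ending inventory: 113 @ $17 + 183 @ $20 + 170 @ $19 + 165 @ $22 + 258 @ $23 = $18,375

COGS = $3,995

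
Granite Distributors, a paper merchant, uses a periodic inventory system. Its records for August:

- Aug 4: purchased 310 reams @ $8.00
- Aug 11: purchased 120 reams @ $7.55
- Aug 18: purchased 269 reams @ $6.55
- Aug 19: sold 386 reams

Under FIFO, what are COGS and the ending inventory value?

COGS = $3,053.80; ending inventory = $2,094.15

Aug 19, 386 sold [FIFO — oldest first]: 310 @ $8.00 + 76 @ $7.55 = $3,053.80
Ending inventory: 44 @ $7.55 + 269 @ $6.55 = $2,094.15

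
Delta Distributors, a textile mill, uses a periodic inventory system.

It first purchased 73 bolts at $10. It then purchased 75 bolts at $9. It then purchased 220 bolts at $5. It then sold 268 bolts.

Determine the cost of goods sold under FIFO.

COGS = $2,005

Sale 1 (268) [FIFO — oldest first]: 73 @ $10 + 75 @ $9 + 120 @ $5 = $2,005
Ending inventory: 100 @ $5 = $500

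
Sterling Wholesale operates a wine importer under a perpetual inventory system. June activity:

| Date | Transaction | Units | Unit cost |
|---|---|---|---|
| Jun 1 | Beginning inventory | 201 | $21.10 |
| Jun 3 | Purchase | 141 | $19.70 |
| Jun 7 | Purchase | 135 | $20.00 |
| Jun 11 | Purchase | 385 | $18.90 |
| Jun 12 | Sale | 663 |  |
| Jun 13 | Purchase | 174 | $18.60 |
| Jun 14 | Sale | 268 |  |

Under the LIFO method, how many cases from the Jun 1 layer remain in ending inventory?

105

Jun 12, 663 sold [LIFO — newest first]: 385 @ $18.90 + 135 @ $20.00 + 141 @ $19.70 + 2 @ $21.10 = $12,796.40
Jun 14, 268 sold [LIFO — newest first]: 174 @ $18.60 + 94 @ $21.10 = $5,219.80
Total COGS = $12,796.40 + $5,219.80 = $18,016.20
Ending inventory: 105 @ $21.10 = $2,215.50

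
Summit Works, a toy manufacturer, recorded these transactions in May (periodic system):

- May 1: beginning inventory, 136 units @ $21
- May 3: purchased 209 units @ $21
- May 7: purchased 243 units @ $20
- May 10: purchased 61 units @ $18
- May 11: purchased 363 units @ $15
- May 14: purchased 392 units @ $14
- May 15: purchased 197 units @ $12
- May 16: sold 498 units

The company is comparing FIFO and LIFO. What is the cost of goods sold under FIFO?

FIFO COGS: 136 @ $21 + 209 @ $21 + 153 @ $20 = $10,305
LIFO COGS: 197 @ $12 + 301 @ $14 = $6,578

COGS = $10,305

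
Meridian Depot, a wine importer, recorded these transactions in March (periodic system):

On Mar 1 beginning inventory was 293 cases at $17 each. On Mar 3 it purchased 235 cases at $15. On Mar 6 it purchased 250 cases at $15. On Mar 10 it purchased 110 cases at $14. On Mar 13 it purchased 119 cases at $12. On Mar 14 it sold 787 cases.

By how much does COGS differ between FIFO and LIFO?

$898

FIFO COGS: 293 @ $17 + 235 @ $15 + 250 @ $15 + 9 @ $14 = $12,382
LIFO COGS: 119 @ $12 + 110 @ $14 + 250 @ $15 + 235 @ $15 + 73 @ $17 = $11,484
Difference = |$12,382 − $11,484| = $898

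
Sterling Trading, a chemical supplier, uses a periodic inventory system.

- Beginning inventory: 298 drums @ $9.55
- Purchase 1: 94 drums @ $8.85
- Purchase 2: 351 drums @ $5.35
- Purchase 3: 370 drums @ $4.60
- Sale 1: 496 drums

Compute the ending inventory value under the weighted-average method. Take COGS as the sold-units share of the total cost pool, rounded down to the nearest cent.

Sale 1, sell 496: 496/1113 × $7,257.65 → $3,234.31
Ending inventory (cost pool remaining) = $4,023.34

Ending inventory = $4,023.34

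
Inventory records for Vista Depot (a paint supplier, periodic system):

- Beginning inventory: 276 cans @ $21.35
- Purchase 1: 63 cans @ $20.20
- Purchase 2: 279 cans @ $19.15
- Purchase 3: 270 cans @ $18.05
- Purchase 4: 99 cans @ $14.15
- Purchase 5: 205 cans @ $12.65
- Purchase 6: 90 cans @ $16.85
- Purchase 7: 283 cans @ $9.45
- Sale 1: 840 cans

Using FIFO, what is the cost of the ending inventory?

Sale 1 (840) [FIFO — oldest first]: 276 @ $21.35 + 63 @ $20.20 + 279 @ $19.15 + 222 @ $18.05 = $16,515.15
Ending inventory: 48 @ $18.05 + 99 @ $14.15 + 205 @ $12.65 + 90 @ $16.85 + 283 @ $9.45 = $9,051.35

Ending inventory = $9,051.35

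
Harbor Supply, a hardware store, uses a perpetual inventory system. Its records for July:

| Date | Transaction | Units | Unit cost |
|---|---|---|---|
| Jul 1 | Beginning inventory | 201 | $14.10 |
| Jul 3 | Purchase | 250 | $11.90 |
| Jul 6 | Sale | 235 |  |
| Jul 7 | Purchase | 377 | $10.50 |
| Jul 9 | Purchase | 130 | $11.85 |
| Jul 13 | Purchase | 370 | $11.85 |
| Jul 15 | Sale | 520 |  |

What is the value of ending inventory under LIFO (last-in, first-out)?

Ending inventory = $6,761.10

Jul 6, 235 sold [LIFO — newest first]: 235 @ $11.90 = $2,796.50
Jul 15, 520 sold [LIFO — newest first]: 370 @ $11.85 + 130 @ $11.85 + 20 @ $10.50 = $6,135.00
Total COGS = $2,796.50 + $6,135.00 = $8,931.50
Ending inventory: 201 @ $14.10 + 15 @ $11.90 + 357 @ $10.50 = $6,761.10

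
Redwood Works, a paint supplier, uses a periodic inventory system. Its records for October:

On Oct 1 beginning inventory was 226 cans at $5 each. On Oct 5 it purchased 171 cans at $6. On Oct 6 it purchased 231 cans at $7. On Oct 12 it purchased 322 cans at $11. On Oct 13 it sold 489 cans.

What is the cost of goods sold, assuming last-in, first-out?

Oct 13, 489 sold [LIFO — newest first]: 322 @ $11 + 167 @ $7 = $4,711
Ending inventory: 226 @ $5 + 171 @ $6 + 64 @ $7 = $2,604
Check: goods available $7,315 = COGS $4,711 + ending $2,604

COGS = $4,711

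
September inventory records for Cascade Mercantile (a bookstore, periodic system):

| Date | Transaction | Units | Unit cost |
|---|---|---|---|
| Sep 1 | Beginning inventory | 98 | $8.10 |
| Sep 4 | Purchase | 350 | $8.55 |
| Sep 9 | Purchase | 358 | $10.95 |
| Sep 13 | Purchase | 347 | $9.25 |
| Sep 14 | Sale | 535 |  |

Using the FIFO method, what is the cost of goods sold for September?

Sep 14, 535 sold [FIFO — oldest first]: 98 @ $8.10 + 350 @ $8.55 + 87 @ $10.95 = $4,738.95
Ending inventory: 271 @ $10.95 + 347 @ $9.25 = $6,177.20

COGS = $4,738.95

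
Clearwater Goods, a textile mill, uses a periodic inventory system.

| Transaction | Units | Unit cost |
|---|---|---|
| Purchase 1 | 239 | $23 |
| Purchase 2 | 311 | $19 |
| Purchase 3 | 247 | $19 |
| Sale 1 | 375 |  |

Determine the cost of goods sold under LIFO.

Sale 1 (375) [LIFO — newest first]: 247 @ $19 + 128 @ $19 = $7,125
Ending inventory: 239 @ $23 + 183 @ $19 = $8,974

COGS = $7,125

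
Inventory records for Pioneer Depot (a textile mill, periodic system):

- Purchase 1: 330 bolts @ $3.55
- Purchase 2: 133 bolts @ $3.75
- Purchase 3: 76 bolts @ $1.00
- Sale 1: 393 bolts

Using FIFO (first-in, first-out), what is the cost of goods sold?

COGS = $1,407.75

Sale 1 (393) [FIFO — oldest first]: 330 @ $3.55 + 63 @ $3.75 = $1,407.75
Ending inventory: 70 @ $3.75 + 76 @ $1.00 = $338.50
Check: goods available $1,746.25 = COGS $1,407.75 + ending $338.50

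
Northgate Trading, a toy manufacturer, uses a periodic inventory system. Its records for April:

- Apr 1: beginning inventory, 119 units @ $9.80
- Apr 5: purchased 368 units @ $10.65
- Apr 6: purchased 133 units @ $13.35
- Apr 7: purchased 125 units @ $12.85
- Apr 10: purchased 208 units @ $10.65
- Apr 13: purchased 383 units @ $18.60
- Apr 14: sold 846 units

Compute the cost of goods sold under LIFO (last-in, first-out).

COGS = $12,680.75

Apr 14, 846 sold [LIFO — newest first]: 383 @ $18.60 + 208 @ $10.65 + 125 @ $12.85 + 130 @ $13.35 = $12,680.75
Ending inventory: 119 @ $9.80 + 368 @ $10.65 + 3 @ $13.35 = $5,125.45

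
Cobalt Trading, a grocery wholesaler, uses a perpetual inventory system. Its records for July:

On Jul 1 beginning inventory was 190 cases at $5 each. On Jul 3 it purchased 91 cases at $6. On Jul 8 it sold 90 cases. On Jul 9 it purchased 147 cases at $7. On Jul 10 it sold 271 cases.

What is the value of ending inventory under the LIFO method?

Jul 8, 90 sold [LIFO — newest first]: 90 @ $6 = $540
Jul 10, 271 sold [LIFO — newest first]: 147 @ $7 + 1 @ $6 + 123 @ $5 = $1,650
Total COGS = $540 + $1,650 = $2,190
Ending inventory: 67 @ $5 = $335

Ending inventory = $335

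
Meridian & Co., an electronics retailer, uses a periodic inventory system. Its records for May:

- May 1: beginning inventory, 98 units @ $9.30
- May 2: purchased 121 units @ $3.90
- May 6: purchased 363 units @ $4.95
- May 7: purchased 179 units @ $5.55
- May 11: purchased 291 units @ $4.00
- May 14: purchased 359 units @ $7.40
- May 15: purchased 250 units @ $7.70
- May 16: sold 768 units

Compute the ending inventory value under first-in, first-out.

Ending inventory = $5,717.60

May 16, 768 sold [FIFO — oldest first]: 98 @ $9.30 + 121 @ $3.90 + 363 @ $4.95 + 179 @ $5.55 + 7 @ $4.00 = $4,201.60
Ending inventory: 284 @ $4.00 + 359 @ $7.40 + 250 @ $7.70 = $5,717.60
Check: goods available $9,919.20 = COGS $4,201.60 + ending $5,717.60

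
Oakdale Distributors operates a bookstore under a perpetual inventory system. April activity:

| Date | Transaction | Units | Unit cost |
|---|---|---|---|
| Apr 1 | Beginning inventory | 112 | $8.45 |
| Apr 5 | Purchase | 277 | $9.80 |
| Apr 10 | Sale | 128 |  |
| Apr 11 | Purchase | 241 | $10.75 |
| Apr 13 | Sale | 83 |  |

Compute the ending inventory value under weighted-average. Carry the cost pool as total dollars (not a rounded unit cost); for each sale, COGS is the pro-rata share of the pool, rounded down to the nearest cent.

After Apr 1: 112 on hand, pool $946.40 (≈ $8.4500 each)
After Apr 5: 389 on hand, pool $3,661.00 (≈ $9.4113 each)
Apr 10, sell 128: 128/389 × $3,661.00 → $1,204.64
After Apr 11: 502 on hand, pool $5,047.11 (≈ $10.0540 each)
Apr 13, sell 83: 83/502 × $5,047.11 → $834.48
Total COGS = $1,204.64 + $834.48 = $2,039.12
Ending inventory (cost pool remaining) = $4,212.63
Check: goods available $6,251.75 = COGS $2,039.12 + ending $4,212.63

Ending inventory = $4,212.63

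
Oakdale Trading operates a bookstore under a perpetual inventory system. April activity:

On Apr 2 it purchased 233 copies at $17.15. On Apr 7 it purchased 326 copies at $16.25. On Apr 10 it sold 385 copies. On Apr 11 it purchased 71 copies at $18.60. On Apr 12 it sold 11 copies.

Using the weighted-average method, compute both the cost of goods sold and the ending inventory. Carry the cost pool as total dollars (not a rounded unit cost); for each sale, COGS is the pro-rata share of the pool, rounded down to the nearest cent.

After Apr 2: 233 on hand, pool $3,995.95 (≈ $17.1500 each)
After Apr 7: 559 on hand, pool $9,293.45 (≈ $16.6251 each)
Apr 10, sell 385: 385/559 × $9,293.45 → $6,400.67
After Apr 11: 245 on hand, pool $4,213.38 (≈ $17.1975 each)
Apr 12, sell 11: 11/245 × $4,213.38 → $189.17
Total COGS = $6,400.67 + $189.17 = $6,589.84
Ending inventory (cost pool remaining) = $4,024.21

COGS = $6,589.84; ending inventory = $4,024.21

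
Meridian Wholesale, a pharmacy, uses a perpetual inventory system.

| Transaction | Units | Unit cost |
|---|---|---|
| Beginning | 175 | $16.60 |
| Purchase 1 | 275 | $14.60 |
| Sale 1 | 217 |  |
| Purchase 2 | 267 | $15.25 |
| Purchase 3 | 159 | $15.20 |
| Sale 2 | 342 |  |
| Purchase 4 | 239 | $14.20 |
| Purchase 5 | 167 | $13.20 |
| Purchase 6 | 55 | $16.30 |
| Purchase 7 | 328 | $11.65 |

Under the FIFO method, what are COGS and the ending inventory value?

Sale 1 (217) [FIFO — oldest first]: 175 @ $16.60 + 42 @ $14.60 = $3,518.20
Sale 2 (342) [FIFO — oldest first]: 233 @ $14.60 + 109 @ $15.25 = $5,064.05
Total COGS = $3,518.20 + $5,064.05 = $8,582.25
Ending inventory: 158 @ $15.25 + 159 @ $15.20 + 239 @ $14.20 + 167 @ $13.20 + 55 @ $16.30 + 328 @ $11.65 = $15,142.20

COGS = $8,582.25; ending inventory = $15,142.20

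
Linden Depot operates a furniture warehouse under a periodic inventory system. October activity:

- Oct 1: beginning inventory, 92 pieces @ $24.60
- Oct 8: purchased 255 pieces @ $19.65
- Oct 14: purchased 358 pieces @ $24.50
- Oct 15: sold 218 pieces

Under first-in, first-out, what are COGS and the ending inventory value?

COGS = $4,739.10; ending inventory = $11,305.85

Oct 15, 218 sold [FIFO — oldest first]: 92 @ $24.60 + 126 @ $19.65 = $4,739.10
Ending inventory: 129 @ $19.65 + 358 @ $24.50 = $11,305.85
Check: goods available $16,044.95 = COGS $4,739.10 + ending $11,305.85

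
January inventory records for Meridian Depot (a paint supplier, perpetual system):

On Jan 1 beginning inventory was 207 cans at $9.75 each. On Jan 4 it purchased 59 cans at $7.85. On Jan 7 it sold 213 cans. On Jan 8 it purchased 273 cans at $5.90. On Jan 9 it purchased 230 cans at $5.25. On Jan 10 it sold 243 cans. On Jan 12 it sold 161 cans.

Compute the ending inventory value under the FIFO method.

Ending inventory = $798.00

Jan 7, 213 sold [FIFO — oldest first]: 207 @ $9.75 + 6 @ $7.85 = $2,065.35
Jan 10, 243 sold [FIFO — oldest first]: 53 @ $7.85 + 190 @ $5.90 = $1,537.05
Jan 12, 161 sold [FIFO — oldest first]: 83 @ $5.90 + 78 @ $5.25 = $899.20
Total COGS = $2,065.35 + $1,537.05 + $899.20 = $4,501.60
Ending inventory: 152 @ $5.25 = $798.00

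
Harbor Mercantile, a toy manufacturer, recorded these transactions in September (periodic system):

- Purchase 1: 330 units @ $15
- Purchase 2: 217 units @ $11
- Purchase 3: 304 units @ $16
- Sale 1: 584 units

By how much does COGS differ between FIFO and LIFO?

$267

FIFO COGS: 330 @ $15 + 217 @ $11 + 37 @ $16 = $7,929
LIFO COGS: 304 @ $16 + 217 @ $11 + 63 @ $15 = $8,196
Difference = |$7,929 − $8,196| = $267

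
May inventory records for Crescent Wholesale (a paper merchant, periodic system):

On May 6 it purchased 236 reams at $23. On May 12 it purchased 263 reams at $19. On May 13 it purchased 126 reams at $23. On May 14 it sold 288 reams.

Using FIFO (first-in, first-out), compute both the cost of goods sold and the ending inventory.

COGS = $6,416; ending inventory = $6,907

May 14, 288 sold [FIFO — oldest first]: 236 @ $23 + 52 @ $19 = $6,416
Ending inventory: 211 @ $19 + 126 @ $23 = $6,907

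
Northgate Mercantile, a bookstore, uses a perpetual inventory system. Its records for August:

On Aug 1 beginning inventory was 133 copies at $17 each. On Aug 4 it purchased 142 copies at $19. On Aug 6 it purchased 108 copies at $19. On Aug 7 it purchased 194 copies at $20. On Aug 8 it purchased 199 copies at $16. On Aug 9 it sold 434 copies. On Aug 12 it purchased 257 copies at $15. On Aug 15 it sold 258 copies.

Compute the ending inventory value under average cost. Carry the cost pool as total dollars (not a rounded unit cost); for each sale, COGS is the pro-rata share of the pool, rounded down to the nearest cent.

After Aug 1: 133 on hand, pool $2,261.00 (≈ $17.0000 each)
After Aug 4: 275 on hand, pool $4,959.00 (≈ $18.0327 each)
After Aug 6: 383 on hand, pool $7,011.00 (≈ $18.3055 each)
After Aug 7: 577 on hand, pool $10,891.00 (≈ $18.8752 each)
After Aug 8: 776 on hand, pool $14,075.00 (≈ $18.1379 each)
Aug 9, sell 434: 434/776 × $14,075.00 → $7,871.84
After Aug 12: 599 on hand, pool $10,058.16 (≈ $16.7916 each)
Aug 15, sell 258: 258/599 × $10,058.16 → $4,332.22
Total COGS = $7,871.84 + $4,332.22 = $12,204.06
Ending inventory (cost pool remaining) = $5,725.94

Ending inventory = $5,725.94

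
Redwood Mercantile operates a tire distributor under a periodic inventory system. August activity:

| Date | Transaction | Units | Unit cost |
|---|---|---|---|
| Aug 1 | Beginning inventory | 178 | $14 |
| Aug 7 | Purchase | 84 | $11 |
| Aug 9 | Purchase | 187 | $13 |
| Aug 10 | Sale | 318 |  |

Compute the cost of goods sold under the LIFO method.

COGS = $4,013

Aug 10, 318 sold [LIFO — newest first]: 187 @ $13 + 84 @ $11 + 47 @ $14 = $4,013
Ending inventory: 131 @ $14 = $1,834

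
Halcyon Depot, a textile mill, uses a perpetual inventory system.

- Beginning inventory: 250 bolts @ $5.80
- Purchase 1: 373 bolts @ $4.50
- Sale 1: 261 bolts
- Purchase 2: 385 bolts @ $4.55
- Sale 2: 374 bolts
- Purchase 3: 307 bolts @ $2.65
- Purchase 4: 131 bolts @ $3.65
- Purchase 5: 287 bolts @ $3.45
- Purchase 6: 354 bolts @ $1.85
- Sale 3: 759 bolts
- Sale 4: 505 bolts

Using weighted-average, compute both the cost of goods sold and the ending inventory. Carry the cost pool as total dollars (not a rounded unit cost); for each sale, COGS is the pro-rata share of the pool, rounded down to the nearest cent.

COGS = $7,205.97; ending inventory = $611.03

After Beginning: 250 on hand, pool $1,450.00 (≈ $5.8000 each)
After Purchase 1: 623 on hand, pool $3,128.50 (≈ $5.0217 each)
Sale 1, sell 261: 261/623 × $3,128.50 → $1,310.65
After Purchase 2: 747 on hand, pool $3,569.60 (≈ $4.7786 each)
Sale 2, sell 374: 374/747 × $3,569.60 → $1,787.18
After Purchase 3: 680 on hand, pool $2,595.97 (≈ $3.8176 each)
After Purchase 4: 811 on hand, pool $3,074.12 (≈ $3.7905 each)
After Purchase 5: 1098 on hand, pool $4,064.27 (≈ $3.7015 each)
After Purchase 6: 1452 on hand, pool $4,719.17 (≈ $3.2501 each)
Sale 3, sell 759: 759/1452 × $4,719.17 → $2,466.83
Sale 4, sell 505: 505/693 × $2,252.34 → $1,641.31
Total COGS = $1,310.65 + $1,787.18 + $2,466.83 + $1,641.31 = $7,205.97
Ending inventory (cost pool remaining) = $611.03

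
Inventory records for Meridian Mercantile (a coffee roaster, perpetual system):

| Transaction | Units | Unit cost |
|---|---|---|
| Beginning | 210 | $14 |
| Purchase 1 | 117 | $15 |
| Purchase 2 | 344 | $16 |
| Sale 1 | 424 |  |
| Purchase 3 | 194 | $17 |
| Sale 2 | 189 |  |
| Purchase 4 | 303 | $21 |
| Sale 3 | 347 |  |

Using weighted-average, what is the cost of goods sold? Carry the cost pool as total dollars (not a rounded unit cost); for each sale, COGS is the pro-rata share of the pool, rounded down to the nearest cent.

After Beginning: 210 on hand, pool $2,940.00 (≈ $14.0000 each)
After Purchase 1: 327 on hand, pool $4,695.00 (≈ $14.3578 each)
After Purchase 2: 671 on hand, pool $10,199.00 (≈ $15.1997 each)
Sale 1, sell 424: 424/671 × $10,199.00 → $6,444.67
After Purchase 3: 441 on hand, pool $7,052.33 (≈ $15.9917 each)
Sale 2, sell 189: 189/441 × $7,052.33 → $3,022.42
After Purchase 4: 555 on hand, pool $10,392.91 (≈ $18.7260 each)
Sale 3, sell 347: 347/555 × $10,392.91 → $6,497.90
Total COGS = $6,444.67 + $3,022.42 + $6,497.90 = $15,964.99
Ending inventory (cost pool remaining) = $3,895.01

COGS = $15,964.99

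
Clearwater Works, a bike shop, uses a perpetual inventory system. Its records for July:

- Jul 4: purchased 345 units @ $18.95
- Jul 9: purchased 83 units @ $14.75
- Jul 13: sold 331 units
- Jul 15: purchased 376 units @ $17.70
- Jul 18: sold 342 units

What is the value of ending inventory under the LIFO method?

Jul 13, 331 sold [LIFO — newest first]: 83 @ $14.75 + 248 @ $18.95 = $5,923.85
Jul 18, 342 sold [LIFO — newest first]: 342 @ $17.70 = $6,053.40
Total COGS = $5,923.85 + $6,053.40 = $11,977.25
Ending inventory: 97 @ $18.95 + 34 @ $17.70 = $2,439.95

Ending inventory = $2,439.95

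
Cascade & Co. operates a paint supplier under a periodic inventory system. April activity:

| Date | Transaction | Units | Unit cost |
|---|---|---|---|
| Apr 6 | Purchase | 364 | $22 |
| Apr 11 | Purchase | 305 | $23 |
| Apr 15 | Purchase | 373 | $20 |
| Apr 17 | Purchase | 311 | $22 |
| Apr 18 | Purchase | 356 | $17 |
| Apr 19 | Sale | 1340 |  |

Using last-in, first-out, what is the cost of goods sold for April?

COGS = $27,254

Apr 19, 1340 sold [LIFO — newest first]: 356 @ $17 + 311 @ $22 + 373 @ $20 + 300 @ $23 = $27,254
Ending inventory: 364 @ $22 + 5 @ $23 = $8,123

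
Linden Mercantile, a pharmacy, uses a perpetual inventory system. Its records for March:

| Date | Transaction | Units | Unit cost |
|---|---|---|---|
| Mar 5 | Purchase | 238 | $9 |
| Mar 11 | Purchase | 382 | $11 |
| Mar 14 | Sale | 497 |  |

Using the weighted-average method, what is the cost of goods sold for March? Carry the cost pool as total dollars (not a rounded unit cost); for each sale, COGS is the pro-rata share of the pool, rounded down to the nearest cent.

COGS = $5,085.43

After Mar 5: 238 on hand, pool $2,142.00 (≈ $9.0000 each)
After Mar 11: 620 on hand, pool $6,344.00 (≈ $10.2323 each)
Mar 14, sell 497: 497/620 × $6,344.00 → $5,085.43
Ending inventory (cost pool remaining) = $1,258.57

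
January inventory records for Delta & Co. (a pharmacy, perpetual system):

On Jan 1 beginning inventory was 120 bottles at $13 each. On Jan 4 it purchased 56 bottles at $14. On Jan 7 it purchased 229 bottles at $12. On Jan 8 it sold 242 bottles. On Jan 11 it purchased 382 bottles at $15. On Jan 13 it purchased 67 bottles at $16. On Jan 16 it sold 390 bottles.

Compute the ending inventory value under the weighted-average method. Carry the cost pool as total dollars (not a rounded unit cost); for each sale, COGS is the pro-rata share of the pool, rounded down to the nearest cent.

Ending inventory = $3,210.80

After Jan 1: 120 on hand, pool $1,560.00 (≈ $13.0000 each)
After Jan 4: 176 on hand, pool $2,344.00 (≈ $13.3182 each)
After Jan 7: 405 on hand, pool $5,092.00 (≈ $12.5728 each)
Jan 8, sell 242: 242/405 × $5,092.00 → $3,042.62
After Jan 11: 545 on hand, pool $7,779.38 (≈ $14.2741 each)
After Jan 13: 612 on hand, pool $8,851.38 (≈ $14.4630 each)
Jan 16, sell 390: 390/612 × $8,851.38 → $5,640.58
Total COGS = $3,042.62 + $5,640.58 = $8,683.20
Ending inventory (cost pool remaining) = $3,210.80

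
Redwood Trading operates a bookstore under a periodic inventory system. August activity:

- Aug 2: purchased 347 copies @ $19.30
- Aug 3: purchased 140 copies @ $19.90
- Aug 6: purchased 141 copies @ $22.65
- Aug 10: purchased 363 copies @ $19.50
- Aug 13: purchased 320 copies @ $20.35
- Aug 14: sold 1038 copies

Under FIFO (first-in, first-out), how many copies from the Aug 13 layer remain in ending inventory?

273

Aug 14, 1038 sold [FIFO — oldest first]: 347 @ $19.30 + 140 @ $19.90 + 141 @ $22.65 + 363 @ $19.50 + 47 @ $20.35 = $20,711.70
Ending inventory: 273 @ $20.35 = $5,555.55
Check: goods available $26,267.25 = COGS $20,711.70 + ending $5,555.55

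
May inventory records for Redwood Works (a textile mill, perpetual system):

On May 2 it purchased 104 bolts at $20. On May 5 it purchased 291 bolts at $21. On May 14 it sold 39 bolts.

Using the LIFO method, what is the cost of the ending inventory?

May 14, 39 sold [LIFO — newest first]: 39 @ $21 = $819
Ending inventory: 104 @ $20 + 252 @ $21 = $7,372

Ending inventory = $7,372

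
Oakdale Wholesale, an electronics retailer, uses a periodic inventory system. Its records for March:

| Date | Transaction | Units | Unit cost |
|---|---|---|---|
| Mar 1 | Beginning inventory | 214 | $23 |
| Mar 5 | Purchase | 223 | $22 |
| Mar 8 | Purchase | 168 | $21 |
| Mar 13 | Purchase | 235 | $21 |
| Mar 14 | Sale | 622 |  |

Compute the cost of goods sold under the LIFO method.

COGS = $13,281

Mar 14, 622 sold [LIFO — newest first]: 235 @ $21 + 168 @ $21 + 219 @ $22 = $13,281
Ending inventory: 214 @ $23 + 4 @ $22 = $5,010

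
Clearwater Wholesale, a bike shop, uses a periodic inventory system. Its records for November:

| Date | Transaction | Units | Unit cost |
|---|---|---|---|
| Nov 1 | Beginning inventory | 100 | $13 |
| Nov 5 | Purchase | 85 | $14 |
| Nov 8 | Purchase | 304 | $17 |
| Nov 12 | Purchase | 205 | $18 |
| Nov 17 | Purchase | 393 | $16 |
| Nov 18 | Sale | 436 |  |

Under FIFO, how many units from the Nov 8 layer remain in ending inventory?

53

Nov 18, 436 sold [FIFO — oldest first]: 100 @ $13 + 85 @ $14 + 251 @ $17 = $6,757
Ending inventory: 53 @ $17 + 205 @ $18 + 393 @ $16 = $10,879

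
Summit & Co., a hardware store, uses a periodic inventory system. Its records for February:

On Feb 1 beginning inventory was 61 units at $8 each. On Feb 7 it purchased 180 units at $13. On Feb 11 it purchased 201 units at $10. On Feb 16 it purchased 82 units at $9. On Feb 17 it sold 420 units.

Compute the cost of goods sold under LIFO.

Feb 17, 420 sold [LIFO — newest first]: 82 @ $9 + 201 @ $10 + 137 @ $13 = $4,529
Ending inventory: 61 @ $8 + 43 @ $13 = $1,047

COGS = $4,529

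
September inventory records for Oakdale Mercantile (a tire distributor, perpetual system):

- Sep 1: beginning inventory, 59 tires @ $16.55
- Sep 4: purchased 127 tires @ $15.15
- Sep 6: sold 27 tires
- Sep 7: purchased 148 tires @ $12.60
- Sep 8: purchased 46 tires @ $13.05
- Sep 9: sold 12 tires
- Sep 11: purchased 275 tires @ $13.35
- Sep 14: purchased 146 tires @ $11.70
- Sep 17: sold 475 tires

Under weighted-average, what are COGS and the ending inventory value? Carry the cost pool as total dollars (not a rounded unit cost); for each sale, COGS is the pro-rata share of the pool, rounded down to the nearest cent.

COGS = $6,919.91; ending inventory = $3,825.14

After Sep 1: 59 on hand, pool $976.45 (≈ $16.5500 each)
After Sep 4: 186 on hand, pool $2,900.50 (≈ $15.5941 each)
Sep 6, sell 27: 27/186 × $2,900.50 → $421.04
After Sep 7: 307 on hand, pool $4,344.26 (≈ $14.1507 each)
After Sep 8: 353 on hand, pool $4,944.56 (≈ $14.0073 each)
Sep 9, sell 12: 12/353 × $4,944.56 → $168.08
After Sep 11: 616 on hand, pool $8,447.73 (≈ $13.7138 each)
After Sep 14: 762 on hand, pool $10,155.93 (≈ $13.3280 each)
Sep 17, sell 475: 475/762 × $10,155.93 → $6,330.79
Total COGS = $421.04 + $168.08 + $6,330.79 = $6,919.91
Ending inventory (cost pool remaining) = $3,825.14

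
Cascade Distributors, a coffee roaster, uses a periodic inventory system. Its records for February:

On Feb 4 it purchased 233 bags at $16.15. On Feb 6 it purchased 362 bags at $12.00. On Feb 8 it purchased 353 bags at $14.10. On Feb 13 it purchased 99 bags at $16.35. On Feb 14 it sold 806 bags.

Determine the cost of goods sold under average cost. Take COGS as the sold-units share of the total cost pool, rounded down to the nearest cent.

COGS = $11,318.56

Feb 14, sell 806: 806/1047 × $14,702.90 → $11,318.56
Ending inventory (cost pool remaining) = $3,384.34
Check: goods available $14,702.90 = COGS $11,318.56 + ending $3,384.34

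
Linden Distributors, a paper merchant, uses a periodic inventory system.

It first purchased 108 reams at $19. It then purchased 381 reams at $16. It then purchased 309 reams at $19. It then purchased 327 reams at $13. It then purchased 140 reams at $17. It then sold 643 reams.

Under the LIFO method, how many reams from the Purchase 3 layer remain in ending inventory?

133

Sale 1 (643) [LIFO — newest first]: 140 @ $17 + 327 @ $13 + 176 @ $19 = $9,975
Ending inventory: 108 @ $19 + 381 @ $16 + 133 @ $19 = $10,675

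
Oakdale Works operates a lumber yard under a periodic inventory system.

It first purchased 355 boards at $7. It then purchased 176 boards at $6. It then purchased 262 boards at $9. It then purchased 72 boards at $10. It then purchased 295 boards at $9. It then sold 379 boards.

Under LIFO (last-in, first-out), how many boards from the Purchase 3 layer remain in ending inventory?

Sale 1 (379) [LIFO — newest first]: 295 @ $9 + 72 @ $10 + 12 @ $9 = $3,483
Ending inventory: 355 @ $7 + 176 @ $6 + 250 @ $9 = $5,791

250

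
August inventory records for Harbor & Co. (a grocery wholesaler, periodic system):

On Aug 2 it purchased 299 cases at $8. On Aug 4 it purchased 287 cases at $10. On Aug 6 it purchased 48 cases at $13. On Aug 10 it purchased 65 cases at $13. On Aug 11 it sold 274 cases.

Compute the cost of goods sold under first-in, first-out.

COGS = $2,192

Aug 11, 274 sold [FIFO — oldest first]: 274 @ $8 = $2,192
Ending inventory: 25 @ $8 + 287 @ $10 + 48 @ $13 + 65 @ $13 = $4,539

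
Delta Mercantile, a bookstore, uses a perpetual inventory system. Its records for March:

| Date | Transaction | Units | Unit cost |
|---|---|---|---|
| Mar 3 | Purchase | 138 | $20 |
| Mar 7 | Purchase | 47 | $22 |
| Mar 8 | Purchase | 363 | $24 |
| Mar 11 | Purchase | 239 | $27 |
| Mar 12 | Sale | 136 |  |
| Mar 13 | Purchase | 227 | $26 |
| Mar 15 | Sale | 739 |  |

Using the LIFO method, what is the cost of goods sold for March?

Mar 12, 136 sold [LIFO — newest first]: 136 @ $27 = $3,672
Mar 15, 739 sold [LIFO — newest first]: 227 @ $26 + 103 @ $27 + 363 @ $24 + 46 @ $22 = $18,407
Total COGS = $3,672 + $18,407 = $22,079
Ending inventory: 138 @ $20 + 1 @ $22 = $2,782

COGS = $22,079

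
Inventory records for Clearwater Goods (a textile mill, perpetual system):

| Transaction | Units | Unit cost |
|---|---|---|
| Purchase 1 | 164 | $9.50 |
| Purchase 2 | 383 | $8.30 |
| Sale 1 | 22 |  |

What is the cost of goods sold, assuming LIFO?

Sale 1 (22) [LIFO — newest first]: 22 @ $8.30 = $182.60
Ending inventory: 164 @ $9.50 + 361 @ $8.30 = $4,554.30

COGS = $182.60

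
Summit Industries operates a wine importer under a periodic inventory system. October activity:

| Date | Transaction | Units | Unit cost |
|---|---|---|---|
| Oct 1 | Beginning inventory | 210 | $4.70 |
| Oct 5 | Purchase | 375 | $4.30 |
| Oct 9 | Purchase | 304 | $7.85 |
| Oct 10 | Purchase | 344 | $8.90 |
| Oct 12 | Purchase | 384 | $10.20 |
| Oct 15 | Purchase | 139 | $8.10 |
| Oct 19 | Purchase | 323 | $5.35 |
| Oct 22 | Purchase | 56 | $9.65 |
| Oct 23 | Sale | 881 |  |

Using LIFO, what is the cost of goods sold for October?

COGS = $7,096.95

Oct 23, 881 sold [LIFO — newest first]: 56 @ $9.65 + 323 @ $5.35 + 139 @ $8.10 + 363 @ $10.20 = $7,096.95
Ending inventory: 210 @ $4.70 + 375 @ $4.30 + 304 @ $7.85 + 344 @ $8.90 + 21 @ $10.20 = $8,261.70
Check: goods available $15,358.65 = COGS $7,096.95 + ending $8,261.70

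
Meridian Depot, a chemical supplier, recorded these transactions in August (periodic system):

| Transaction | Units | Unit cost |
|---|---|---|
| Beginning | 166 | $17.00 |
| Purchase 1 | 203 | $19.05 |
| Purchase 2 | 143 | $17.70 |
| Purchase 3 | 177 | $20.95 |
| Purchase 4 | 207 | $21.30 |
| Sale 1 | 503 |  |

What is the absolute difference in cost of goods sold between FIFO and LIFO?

FIFO COGS: 166 @ $17.00 + 203 @ $19.05 + 134 @ $17.70 = $9,060.95
LIFO COGS: 207 @ $21.30 + 177 @ $20.95 + 119 @ $17.70 = $10,223.55
Difference = |$9,060.95 − $10,223.55| = $1,162.60

$1,162.60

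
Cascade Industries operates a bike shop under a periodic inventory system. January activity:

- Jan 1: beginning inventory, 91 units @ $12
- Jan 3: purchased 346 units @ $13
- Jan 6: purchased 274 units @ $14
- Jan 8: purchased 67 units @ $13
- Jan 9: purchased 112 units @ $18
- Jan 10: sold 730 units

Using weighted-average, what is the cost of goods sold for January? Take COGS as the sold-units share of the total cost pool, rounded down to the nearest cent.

COGS = $10,099.42

Jan 10, sell 730: 730/890 × $12,313.00 → $10,099.42
Ending inventory (cost pool remaining) = $2,213.58
Check: goods available $12,313.00 = COGS $10,099.42 + ending $2,213.58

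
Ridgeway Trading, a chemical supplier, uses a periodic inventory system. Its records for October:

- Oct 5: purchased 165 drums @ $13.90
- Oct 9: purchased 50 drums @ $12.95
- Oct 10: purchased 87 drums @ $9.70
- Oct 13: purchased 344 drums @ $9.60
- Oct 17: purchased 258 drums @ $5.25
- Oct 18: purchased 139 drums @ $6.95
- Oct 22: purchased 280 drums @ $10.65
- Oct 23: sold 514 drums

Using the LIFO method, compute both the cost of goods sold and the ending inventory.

COGS = $4,446.80; ending inventory = $7,943.05

Oct 23, 514 sold [LIFO — newest first]: 280 @ $10.65 + 139 @ $6.95 + 95 @ $5.25 = $4,446.80
Ending inventory: 165 @ $13.90 + 50 @ $12.95 + 87 @ $9.70 + 344 @ $9.60 + 163 @ $5.25 = $7,943.05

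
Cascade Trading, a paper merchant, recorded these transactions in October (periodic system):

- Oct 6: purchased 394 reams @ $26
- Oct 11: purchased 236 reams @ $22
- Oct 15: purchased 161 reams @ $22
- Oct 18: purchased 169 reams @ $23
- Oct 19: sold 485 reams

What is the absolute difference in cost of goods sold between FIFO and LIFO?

FIFO COGS: 394 @ $26 + 91 @ $22 = $12,246
LIFO COGS: 169 @ $23 + 161 @ $22 + 155 @ $22 = $10,839
Difference = |$12,246 − $10,839| = $1,407

$1,407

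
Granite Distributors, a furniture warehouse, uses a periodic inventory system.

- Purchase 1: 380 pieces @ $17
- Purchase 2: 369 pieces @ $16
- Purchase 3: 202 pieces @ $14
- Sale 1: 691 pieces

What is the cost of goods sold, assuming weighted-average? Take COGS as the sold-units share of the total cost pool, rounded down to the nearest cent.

COGS = $11,038.56

Sale 1, sell 691: 691/951 × $15,192.00 → $11,038.56
Ending inventory (cost pool remaining) = $4,153.44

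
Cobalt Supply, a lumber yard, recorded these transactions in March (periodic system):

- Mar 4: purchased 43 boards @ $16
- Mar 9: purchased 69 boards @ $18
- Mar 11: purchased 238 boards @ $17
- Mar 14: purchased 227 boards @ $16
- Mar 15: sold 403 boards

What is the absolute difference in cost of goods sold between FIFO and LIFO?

$200

FIFO COGS: 43 @ $16 + 69 @ $18 + 238 @ $17 + 53 @ $16 = $6,824
LIFO COGS: 227 @ $16 + 176 @ $17 = $6,624
Difference = |$6,824 − $6,624| = $200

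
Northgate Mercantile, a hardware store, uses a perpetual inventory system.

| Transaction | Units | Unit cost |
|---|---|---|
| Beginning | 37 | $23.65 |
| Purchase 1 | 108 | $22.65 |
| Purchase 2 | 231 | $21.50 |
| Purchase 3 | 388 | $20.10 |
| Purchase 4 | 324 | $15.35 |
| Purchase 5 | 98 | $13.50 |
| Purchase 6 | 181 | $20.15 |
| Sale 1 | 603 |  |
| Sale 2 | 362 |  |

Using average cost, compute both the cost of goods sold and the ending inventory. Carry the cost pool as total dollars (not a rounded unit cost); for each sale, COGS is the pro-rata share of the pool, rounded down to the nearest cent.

COGS = $18,375.30; ending inventory = $7,654.80

After Beginning: 37 on hand, pool $875.05 (≈ $23.6500 each)
After Purchase 1: 145 on hand, pool $3,321.25 (≈ $22.9052 each)
After Purchase 2: 376 on hand, pool $8,287.75 (≈ $22.0419 each)
After Purchase 3: 764 on hand, pool $16,086.55 (≈ $21.0557 each)
After Purchase 4: 1088 on hand, pool $21,059.95 (≈ $19.3566 each)
After Purchase 5: 1186 on hand, pool $22,382.95 (≈ $18.8726 each)
After Purchase 6: 1367 on hand, pool $26,030.10 (≈ $19.0418 each)
Sale 1, sell 603: 603/1367 × $26,030.10 → $11,482.18
Sale 2, sell 362: 362/764 × $14,547.92 → $6,893.12
Total COGS = $11,482.18 + $6,893.12 = $18,375.30
Ending inventory (cost pool remaining) = $7,654.80
Check: goods available $26,030.10 = COGS $18,375.30 + ending $7,654.80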